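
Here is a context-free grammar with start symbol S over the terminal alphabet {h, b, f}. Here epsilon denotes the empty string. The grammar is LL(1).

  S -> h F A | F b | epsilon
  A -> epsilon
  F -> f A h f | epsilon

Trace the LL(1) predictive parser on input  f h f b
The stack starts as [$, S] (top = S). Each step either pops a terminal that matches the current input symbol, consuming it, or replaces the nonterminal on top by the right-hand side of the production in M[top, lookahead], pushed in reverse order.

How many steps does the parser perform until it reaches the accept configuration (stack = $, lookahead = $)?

7

     Stack        Input      Action
  1  $ S          f h f b $  expand S -> F b
  2  $ b F        f h f b $  expand F -> f A h f
  3  $ b f h A f  f h f b $  match f
  4  $ b f h A    h f b $    expand A -> epsilon
  5  $ b f h      h f b $    match h
  6  $ b f        f b $      match f
  7  $ b          b $        match b
Accept reached after 7 steps.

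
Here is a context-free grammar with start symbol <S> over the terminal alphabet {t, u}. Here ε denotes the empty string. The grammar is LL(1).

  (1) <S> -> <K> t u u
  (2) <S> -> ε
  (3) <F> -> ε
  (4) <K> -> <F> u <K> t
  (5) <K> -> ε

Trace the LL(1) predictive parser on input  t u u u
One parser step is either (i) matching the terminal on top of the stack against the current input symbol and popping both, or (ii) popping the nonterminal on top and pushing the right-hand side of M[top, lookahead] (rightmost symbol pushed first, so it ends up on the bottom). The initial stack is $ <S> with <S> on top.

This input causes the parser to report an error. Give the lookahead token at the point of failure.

step 1: stack=$ <S>  input=t u u u $  — expand <S> -> <K> t u u
step 2: stack=$ u u t <K>  input=t u u u $  — expand <K> -> ε
step 3: stack=$ u u t  input=t u u u $  — match t
step 4: stack=$ u u  input=u u u $  — match u
step 5: stack=$ u  input=u u $  — match u
step 6: stack=$  input=u $  — error: stack empty but input remains

u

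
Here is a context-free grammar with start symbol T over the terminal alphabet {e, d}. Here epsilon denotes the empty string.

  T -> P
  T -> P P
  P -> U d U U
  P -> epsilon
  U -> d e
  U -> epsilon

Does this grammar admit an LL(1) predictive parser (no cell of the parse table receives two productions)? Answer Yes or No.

No

FIRST(T) = {epsilon, d}
FIRST(P) = {epsilon, d}
FIRST(U) = {epsilon, d}
FOLLOW(T) = {$}
FOLLOW(P) = {$, d}
FOLLOW(U) = {$, d}
Cell M[P, d] receives both P -> U d U U and P -> epsilon — the grammar is not LL(1).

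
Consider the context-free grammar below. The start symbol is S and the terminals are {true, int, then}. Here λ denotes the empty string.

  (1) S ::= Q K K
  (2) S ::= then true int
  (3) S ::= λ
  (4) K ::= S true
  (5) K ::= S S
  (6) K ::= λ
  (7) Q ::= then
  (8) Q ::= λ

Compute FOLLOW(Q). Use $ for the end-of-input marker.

FIRST(Q) = {λ, then}
FIRST(S) = {λ, then, true}  (via Q K K)
FIRST(K) = {λ, then, true}  (via S true, S S)
FOLLOW(S) includes $ since S is the start symbol.
FOLLOW(S): in K::=S true, S is followed by true with FIRST {true}; in K::=S S (occurrence 1), S is followed by S with FIRST {λ, then, true}; in K::=S S (occurrence 1), the suffix after S is nullable, so FOLLOW(S) ⊇ FOLLOW(K) = {$, then, true}; in K::=S S (occurrence 2), the suffix after S is empty, so FOLLOW(S) ⊇ FOLLOW(K) = {$, then, true}. Thus FOLLOW(S) = {$, then, true}.
FOLLOW(K): in S::=Q K K (occurrence 1), K is followed by K with FIRST {λ, then, true}; in S::=Q K K (occurrence 1), the suffix after K is nullable, so FOLLOW(K) ⊇ FOLLOW(S) = {$, then, true}; in S::=Q K K (occurrence 2), the suffix after K is empty, so FOLLOW(K) ⊇ FOLLOW(S) = {$, then, true}. Thus FOLLOW(K) = {$, then, true}.
FOLLOW(Q): in S::=Q K K, Q is followed by K K with FIRST {λ, then, true}; in S::=Q K K, the suffix after Q is nullable, so FOLLOW(Q) ⊇ FOLLOW(S) = {$, then, true}. Thus FOLLOW(Q) = {$, then, true}.

{$, then, true}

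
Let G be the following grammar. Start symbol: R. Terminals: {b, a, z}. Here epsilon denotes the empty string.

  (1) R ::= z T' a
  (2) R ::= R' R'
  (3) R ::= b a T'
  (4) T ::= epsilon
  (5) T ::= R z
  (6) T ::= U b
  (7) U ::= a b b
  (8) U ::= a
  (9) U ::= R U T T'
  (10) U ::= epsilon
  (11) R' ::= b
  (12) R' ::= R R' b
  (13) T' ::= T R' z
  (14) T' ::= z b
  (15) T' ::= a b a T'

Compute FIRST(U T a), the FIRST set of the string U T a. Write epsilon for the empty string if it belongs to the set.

FIRST(R) = {b, z}  (via R' R')
FIRST(U) = {epsilon, a, b, z}  (via R U T T')
FIRST(R') = {b, z}  (via R R' b)
FIRST(T) = {epsilon, a, b, z}  (via R z, U b)
FIRST(T') = {a, b, z}  (via T R' z)
FIRST(U T a): take FIRST of each symbol in turn, carrying on past any symbol whose FIRST contains epsilon; result {a, b, z}.

{a, b, z}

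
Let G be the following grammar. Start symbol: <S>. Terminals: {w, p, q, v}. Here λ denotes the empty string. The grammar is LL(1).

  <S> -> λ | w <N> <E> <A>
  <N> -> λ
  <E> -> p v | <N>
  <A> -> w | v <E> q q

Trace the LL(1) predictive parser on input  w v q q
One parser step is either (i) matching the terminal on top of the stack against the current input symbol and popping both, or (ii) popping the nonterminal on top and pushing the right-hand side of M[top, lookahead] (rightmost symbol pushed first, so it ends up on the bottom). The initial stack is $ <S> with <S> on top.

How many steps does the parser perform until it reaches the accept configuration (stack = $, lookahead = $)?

11

      Stack            Input      Action
   1  $ <S>            w v q q $  expand <S> -> w <N> <E> <A>
   2  $ <A> <E> <N> w  w v q q $  match w
   3  $ <A> <E> <N>    v q q $    expand <N> -> λ
   4  $ <A> <E>        v q q $    expand <E> -> <N>
   5  $ <A> <N>        v q q $    expand <N> -> λ
   6  $ <A>            v q q $    expand <A> -> v <E> q q
   7  $ q q <E> v      v q q $    match v
   8  $ q q <E>        q q $      expand <E> -> <N>
   9  $ q q <N>        q q $      expand <N> -> λ
  10  $ q q            q q $      match q
  11  $ q              q $        match q
Accept reached after 11 steps.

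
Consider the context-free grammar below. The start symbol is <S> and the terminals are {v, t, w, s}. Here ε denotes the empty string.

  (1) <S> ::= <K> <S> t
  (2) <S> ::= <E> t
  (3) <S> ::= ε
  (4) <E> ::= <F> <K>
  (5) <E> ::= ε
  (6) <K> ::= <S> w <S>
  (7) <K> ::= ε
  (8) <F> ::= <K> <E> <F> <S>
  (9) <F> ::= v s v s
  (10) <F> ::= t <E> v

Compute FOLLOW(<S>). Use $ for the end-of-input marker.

FIRST(<S>): from <S>::=<K> <S> t we get {t, v, w}; from <S>::=<E> t we get {t, v, w}; from <S>::=ε we get {ε}. So FIRST(<S>) = {ε, t, v, w}.
FIRST(<K>): from <K>::=<S> w <S> we get {t, v, w}; from <K>::=ε we get {ε}. So FIRST(<K>) = {ε, t, v, w}.
FIRST(<E>): from <E>::=<F> <K> we get {t, v, w}; from <E>::=ε we get {ε}. So FIRST(<E>) = {ε, t, v, w}.
FIRST(<F>): from <F>::=<K> <E> <F> <S> we get {t, v, w}; from <F>::=v s v s we get {v}; from <F>::=t <E> v we get {t}. So FIRST(<F>) = {t, v, w}.
FOLLOW(<S>) includes $ since <S> is the start symbol.
FOLLOW(<E>): in <S>::=<E> t, <E> is followed by t with FIRST {t}; in <F>::=<K> <E> <F> <S>, <E> is followed by <F> <S> with FIRST {t, v, w}; in <F>::=t <E> v, <E> is followed by v with FIRST {v}. Thus FOLLOW(<E>) = {t, v, w}.
FOLLOW(<K>): in <S>::=<K> <S> t, <K> is followed by <S> t with FIRST {t, v, w}; in <E>::=<F> <K>, the suffix after <K> is empty, so FOLLOW(<K>) ⊇ FOLLOW(<E>) = {t, v, w}; in <F>::=<K> <E> <F> <S>, <K> is followed by <E> <F> <S> with FIRST {t, v, w}. Thus FOLLOW(<K>) = {t, v, w}.
FOLLOW(<F>): in <E>::=<F> <K>, <F> is followed by <K> with FIRST {ε, t, v, w}; in <E>::=<F> <K>, the suffix after <F> is nullable, so FOLLOW(<F>) ⊇ FOLLOW(<E>) = {t, v, w}; in <F>::=<K> <E> <F> <S>, <F> is followed by <S> with FIRST {ε, t, v, w}; in <F>::=<K> <E> <F> <S>, the suffix after <F> is nullable (adds nothing new). Thus FOLLOW(<F>) = {t, v, w}.
FOLLOW(<S>): in <S>::=<K> <S> t, <S> is followed by t with FIRST {t}; in <K>::=<S> w <S> (occurrence 1), <S> is followed by w <S> with FIRST {w}; in <K>::=<S> w <S> (occurrence 2), the suffix after <S> is empty, so FOLLOW(<S>) ⊇ FOLLOW(<K>) = {t, v, w}; in <F>::=<K> <E> <F> <S>, the suffix after <S> is empty, so FOLLOW(<S>) ⊇ FOLLOW(<F>) = {t, v, w}. Thus FOLLOW(<S>) = {$, t, v, w}.

{$, t, v, w}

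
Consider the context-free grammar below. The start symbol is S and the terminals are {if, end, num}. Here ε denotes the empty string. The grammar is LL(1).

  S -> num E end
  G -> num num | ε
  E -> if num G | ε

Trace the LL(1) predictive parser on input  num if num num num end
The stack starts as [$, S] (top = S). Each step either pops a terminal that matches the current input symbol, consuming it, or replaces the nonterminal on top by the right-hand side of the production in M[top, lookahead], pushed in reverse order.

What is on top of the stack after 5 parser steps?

G

     Stack           Input                     Action
  1  $ S             num if num num num end $  expand S -> num E end
  2  $ end E num     num if num num num end $  match num
  3  $ end E         if num num num end $      expand E -> if num G
  4  $ end G num if  if num num num end $      match if
  5  $ end G num     num num num end $         match num
Stack after step 5: $ end G (top = G).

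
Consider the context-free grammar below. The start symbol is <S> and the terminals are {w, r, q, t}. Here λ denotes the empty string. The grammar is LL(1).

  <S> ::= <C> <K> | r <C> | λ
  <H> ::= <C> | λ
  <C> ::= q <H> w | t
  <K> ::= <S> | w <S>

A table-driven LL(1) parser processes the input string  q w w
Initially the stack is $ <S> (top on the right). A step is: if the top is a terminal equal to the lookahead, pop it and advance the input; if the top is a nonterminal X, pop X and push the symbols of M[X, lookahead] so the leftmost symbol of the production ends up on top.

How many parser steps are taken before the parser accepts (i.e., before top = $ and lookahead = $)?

8

     Stack          Input    Action
  1  $ <S>          q w w $  expand <S> ::= <C> <K>
  2  $ <K> <C>      q w w $  expand <C> ::= q <H> w
  3  $ <K> w <H> q  q w w $  match q
  4  $ <K> w <H>    w w $    expand <H> ::= λ
  5  $ <K> w        w w $    match w
  6  $ <K>          w $      expand <K> ::= w <S>
  7  $ <S> w        w $      match w
  8  $ <S>          $        expand <S> ::= λ
Accept reached after 8 steps.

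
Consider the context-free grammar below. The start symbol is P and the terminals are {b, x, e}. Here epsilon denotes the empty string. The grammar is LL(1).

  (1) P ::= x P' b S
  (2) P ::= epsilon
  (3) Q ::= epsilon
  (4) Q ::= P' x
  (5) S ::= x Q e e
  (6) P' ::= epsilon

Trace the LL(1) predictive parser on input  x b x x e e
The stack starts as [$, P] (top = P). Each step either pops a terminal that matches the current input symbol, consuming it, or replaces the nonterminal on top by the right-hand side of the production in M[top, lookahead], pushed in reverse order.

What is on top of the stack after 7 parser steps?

P'

     Stack       Input          Action
  1  $ P         x b x x e e $  expand P ::= x P' b S
  2  $ S b P' x  x b x x e e $  match x
  3  $ S b P'    b x x e e $    expand P' ::= epsilon
  4  $ S b       b x x e e $    match b
  5  $ S         x x e e $      expand S ::= x Q e e
  6  $ e e Q x   x x e e $      match x
  7  $ e e Q     x e e $        expand Q ::= P' x
Stack after step 7: $ e e x P' (top = P').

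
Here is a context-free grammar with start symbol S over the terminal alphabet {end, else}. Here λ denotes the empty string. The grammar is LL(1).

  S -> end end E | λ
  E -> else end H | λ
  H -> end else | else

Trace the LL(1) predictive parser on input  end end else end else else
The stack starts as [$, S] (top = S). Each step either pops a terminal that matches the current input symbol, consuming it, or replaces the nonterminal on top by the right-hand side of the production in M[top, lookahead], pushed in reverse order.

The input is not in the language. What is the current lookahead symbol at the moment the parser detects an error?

else

     Stack         Input                         Action
  1  $ S           end end else end else else $  expand S -> end end E
  2  $ E end end   end end else end else else $  match end
  3  $ E end       end else end else else $      match end
  4  $ E           else end else else $          expand E -> else end H
  5  $ H end else  else end else else $          match else
  6  $ H end       end else else $               match end
  7  $ H           else else $                   expand H -> else
  8  $ else        else else $                   match else
  9  $             else $                        error: stack empty but input remains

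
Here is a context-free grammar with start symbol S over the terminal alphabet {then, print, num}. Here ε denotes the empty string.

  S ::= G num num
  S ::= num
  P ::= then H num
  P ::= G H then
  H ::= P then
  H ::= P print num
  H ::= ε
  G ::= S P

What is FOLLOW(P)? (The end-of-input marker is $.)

{num, print, then}

FIRST(S) = {num}  (via G num num)
FIRST(G) = {num}  (via S P)
FIRST(P) = {num, then}  (via G H then)
FIRST(H) = {ε, num, then}  (via P then, P print num)
FOLLOW(S) includes $ since S is the start symbol.
FOLLOW(S): in G::=S P, S is followed by P with FIRST {num, then}. Thus FOLLOW(S) = {$, num, then}.
FOLLOW(H): in P::=then H num, H is followed by num with FIRST {num}; in P::=G H then, H is followed by then with FIRST {then}. Thus FOLLOW(H) = {num, then}.
FOLLOW(G): in S::=G num num, G is followed by num num with FIRST {num}; in P::=G H then, G is followed by H then with FIRST {num, then}. Thus FOLLOW(G) = {num, then}.
FOLLOW(P): in H::=P then, P is followed by then with FIRST {then}; in H::=P print num, P is followed by print num with FIRST {print}; in G::=S P, the suffix after P is empty, so FOLLOW(P) ⊇ FOLLOW(G) = {num, then}. Thus FOLLOW(P) = {num, print, then}.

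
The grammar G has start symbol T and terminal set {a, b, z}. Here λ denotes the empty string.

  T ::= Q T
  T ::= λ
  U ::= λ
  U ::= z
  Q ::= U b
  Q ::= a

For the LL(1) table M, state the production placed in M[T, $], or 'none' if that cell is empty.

FIRST(U) = {λ, z}
FIRST(Q) = {a, b, z}  (via U b)
FIRST(T) = {λ, a, b, z}  (via Q T)
FOLLOW(T) includes $ since T is the start symbol.
FOLLOW(T): in T::=Q T, the suffix after T is empty (adds nothing new). Thus FOLLOW(T) = {$}.
For T ::= Q T: FIRST(Q T) = {a, b, z}, so it goes in M[T, t] for t ∈ {a, b, z}.
For T ::= λ: FIRST(λ) = {λ}, so it goes in M[T, t] for t ∈ {}; since λ ∈ FIRST, also for every t ∈ FOLLOW(T) = {$}.

T ::= λ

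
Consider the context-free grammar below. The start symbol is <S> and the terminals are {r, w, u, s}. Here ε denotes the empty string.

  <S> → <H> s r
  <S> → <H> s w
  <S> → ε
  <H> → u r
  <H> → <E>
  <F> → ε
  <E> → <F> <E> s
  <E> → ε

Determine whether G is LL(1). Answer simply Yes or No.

No

FIRST(<S>) = {ε, s, u}
FIRST(<H>) = {ε, s, u}
FIRST(<F>) = {ε}
FIRST(<E>) = {ε, s}
FOLLOW(<S>) = {$}
FOLLOW(<H>) = {s}
FOLLOW(<F>) = {s}
FOLLOW(<E>) = {s}
Cell M[<E>, s] receives both <E> → <F> <E> s and <E> → ε — the grammar is not LL(1).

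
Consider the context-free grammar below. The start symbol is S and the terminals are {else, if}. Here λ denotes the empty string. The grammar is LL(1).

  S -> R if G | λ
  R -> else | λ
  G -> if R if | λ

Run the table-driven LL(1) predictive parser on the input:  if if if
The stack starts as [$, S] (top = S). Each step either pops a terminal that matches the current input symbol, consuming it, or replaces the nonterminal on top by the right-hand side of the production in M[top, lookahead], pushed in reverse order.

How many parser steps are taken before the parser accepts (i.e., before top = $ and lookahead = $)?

     Stack      Input       Action
  1  $ S        if if if $  expand S -> R if G
  2  $ G if R   if if if $  expand R -> λ
  3  $ G if     if if if $  match if
  4  $ G        if if $     expand G -> if R if
  5  $ if R if  if if $     match if
  6  $ if R     if $        expand R -> λ
  7  $ if       if $        match if
Accept reached after 7 steps.

7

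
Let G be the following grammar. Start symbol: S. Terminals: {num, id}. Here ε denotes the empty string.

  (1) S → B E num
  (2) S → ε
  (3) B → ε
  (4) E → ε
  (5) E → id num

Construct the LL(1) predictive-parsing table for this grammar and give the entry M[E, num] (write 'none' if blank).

FIRST(B): from B→ε we get {ε}. So FIRST(B) = {ε}.
FIRST(E): from E→ε we get {ε}; from E→id num we get {id}. So FIRST(E) = {ε, id}.
FIRST(S): from S→B E num we get {id, num}; from S→ε we get {ε}. So FIRST(S) = {ε, id, num}.
FOLLOW(S) includes $ since S is the start symbol.
FOLLOW(E): in S→B E num, E is followed by num with FIRST {num}. Thus FOLLOW(E) = {num}.
For E → ε: FIRST(ε) = {ε}, so it goes in M[E, t] for t ∈ {}; since ε ∈ FIRST, also for every t ∈ FOLLOW(E) = {num}.
For E → id num: FIRST(id num) = {id}, so it goes in M[E, t] for t ∈ {id}.

E → ε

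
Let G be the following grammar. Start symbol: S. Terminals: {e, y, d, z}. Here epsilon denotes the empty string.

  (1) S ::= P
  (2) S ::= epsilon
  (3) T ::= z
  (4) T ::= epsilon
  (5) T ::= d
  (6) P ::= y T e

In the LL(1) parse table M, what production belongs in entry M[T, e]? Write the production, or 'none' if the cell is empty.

FIRST(T): from T::=z we get {z}; from T::=epsilon we get {epsilon}; from T::=d we get {d}. So FIRST(T) = {epsilon, d, z}.
FIRST(P): from P::=y T e we get {y}. So FIRST(P) = {y}.
FIRST(S): from S::=P we get {y}; from S::=epsilon we get {epsilon}. So FIRST(S) = {epsilon, y}.
FOLLOW(S) includes $ since S is the start symbol.
FOLLOW(T): in P::=y T e, T is followed by e with FIRST {e}. Thus FOLLOW(T) = {e}.
For T ::= z: FIRST(z) = {z}, so it goes in M[T, t] for t ∈ {z}.
For T ::= epsilon: FIRST(epsilon) = {epsilon}, so it goes in M[T, t] for t ∈ {}; since epsilon ∈ FIRST, also for every t ∈ FOLLOW(T) = {e}.
For T ::= d: FIRST(d) = {d}, so it goes in M[T, t] for t ∈ {d}.

T ::= epsilon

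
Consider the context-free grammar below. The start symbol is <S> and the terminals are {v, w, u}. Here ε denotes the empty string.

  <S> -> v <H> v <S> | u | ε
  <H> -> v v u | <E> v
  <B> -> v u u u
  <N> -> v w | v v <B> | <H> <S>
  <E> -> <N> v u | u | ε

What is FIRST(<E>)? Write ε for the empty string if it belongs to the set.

{ε, u, v}

FIRST(<S>): from <S>->v <H> v <S> we get {v}; from <S>->u we get {u}; from <S>->ε we get {ε}. So FIRST(<S>) = {ε, u, v}.
FIRST(<B>): from <B>->v u u u we get {v}. So FIRST(<B>) = {v}.
FIRST(<H>): from <H>->v v u we get {v}; from <H>-><E> v we get {u, v}. So FIRST(<H>) = {u, v}.
FIRST(<N>): from <N>->v w we get {v}; from <N>->v v <B> we get {v}; from <N>-><H> <S> we get {u, v}. So FIRST(<N>) = {u, v}.
FIRST(<E>): from <E>-><N> v u we get {u, v}; from <E>->u we get {u}; from <E>->ε we get {ε}. So FIRST(<E>) = {ε, u, v}.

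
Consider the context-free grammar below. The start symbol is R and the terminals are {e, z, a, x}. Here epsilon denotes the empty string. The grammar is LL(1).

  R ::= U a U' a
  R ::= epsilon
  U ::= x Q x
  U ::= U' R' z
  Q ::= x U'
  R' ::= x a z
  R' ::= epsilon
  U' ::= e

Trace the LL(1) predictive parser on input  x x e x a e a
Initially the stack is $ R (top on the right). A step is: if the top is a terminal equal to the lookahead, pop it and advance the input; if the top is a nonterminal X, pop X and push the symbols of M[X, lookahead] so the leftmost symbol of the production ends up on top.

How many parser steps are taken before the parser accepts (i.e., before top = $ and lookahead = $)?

      Stack            Input            Action
   1  $ R              x x e x a e a $  expand R ::= U a U' a
   2  $ a U' a U       x x e x a e a $  expand U ::= x Q x
   3  $ a U' a x Q x   x x e x a e a $  match x
   4  $ a U' a x Q     x e x a e a $    expand Q ::= x U'
   5  $ a U' a x U' x  x e x a e a $    match x
   6  $ a U' a x U'    e x a e a $      expand U' ::= e
   7  $ a U' a x e     e x a e a $      match e
   8  $ a U' a x       x a e a $        match x
   9  $ a U' a         a e a $          match a
  10  $ a U'           e a $            expand U' ::= e
  11  $ a e            e a $            match e
  12  $ a              a $              match a
Accept reached after 12 steps.

12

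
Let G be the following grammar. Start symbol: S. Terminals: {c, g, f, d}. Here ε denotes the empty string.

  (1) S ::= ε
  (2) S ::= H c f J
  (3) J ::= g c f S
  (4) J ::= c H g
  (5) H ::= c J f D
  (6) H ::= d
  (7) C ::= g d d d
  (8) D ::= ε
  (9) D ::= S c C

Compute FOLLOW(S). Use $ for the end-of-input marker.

{$, c, f}

FIRST(J) = {c, g}
FIRST(H) = {c, d}
FIRST(C) = {g}
FIRST(S) = {ε, c, d}  (via H c f J)
FIRST(D) = {ε, c, d}  (via S c C)
FOLLOW(S) includes $ since S is the start symbol.
FOLLOW(H): in S::=H c f J, H is followed by c f J with FIRST {c}; in J::=c H g, H is followed by g with FIRST {g}. Thus FOLLOW(H) = {c, g}.
FOLLOW(D): in H::=c J f D, the suffix after D is empty, so FOLLOW(D) ⊇ FOLLOW(H) = {c, g}. Thus FOLLOW(D) = {c, g}.
FOLLOW(C): in D::=S c C, the suffix after C is empty, so FOLLOW(C) ⊇ FOLLOW(D) = {c, g}. Thus FOLLOW(C) = {c, g}.
FOLLOW(S): in J::=g c f S, the suffix after S is empty, so FOLLOW(S) ⊇ FOLLOW(J) = {$, c, f}; in D::=S c C, S is followed by c C with FIRST {c}. Thus FOLLOW(S) = {$, c, f}.
FOLLOW(J): in S::=H c f J, the suffix after J is empty, so FOLLOW(J) ⊇ FOLLOW(S) = {$, c, f}; in H::=c J f D, J is followed by f D with FIRST {f}. Thus FOLLOW(J) = {$, c, f}.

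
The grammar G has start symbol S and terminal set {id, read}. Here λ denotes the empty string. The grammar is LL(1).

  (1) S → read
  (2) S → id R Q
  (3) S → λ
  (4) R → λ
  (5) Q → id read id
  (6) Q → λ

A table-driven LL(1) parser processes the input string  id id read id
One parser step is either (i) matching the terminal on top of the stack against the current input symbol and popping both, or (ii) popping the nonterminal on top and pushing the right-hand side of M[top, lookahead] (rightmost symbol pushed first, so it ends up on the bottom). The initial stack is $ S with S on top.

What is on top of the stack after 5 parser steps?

     Stack         Input            Action
  1  $ S           id id read id $  expand S → id R Q
  2  $ Q R id      id id read id $  match id
  3  $ Q R         id read id $     expand R → λ
  4  $ Q           id read id $     expand Q → id read id
  5  $ id read id  id read id $     match id
Stack after step 5: $ id read (top = read).

read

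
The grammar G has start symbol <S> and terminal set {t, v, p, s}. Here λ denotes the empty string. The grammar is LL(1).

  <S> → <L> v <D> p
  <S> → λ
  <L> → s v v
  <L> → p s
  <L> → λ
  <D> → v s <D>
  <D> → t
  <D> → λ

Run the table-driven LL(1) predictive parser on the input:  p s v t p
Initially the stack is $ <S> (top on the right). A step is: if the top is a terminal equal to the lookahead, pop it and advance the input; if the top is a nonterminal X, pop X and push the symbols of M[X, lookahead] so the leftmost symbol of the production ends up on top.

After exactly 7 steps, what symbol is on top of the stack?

p

step 1: stack=$ <S>  input=p s v t p $  — expand <S> → <L> v <D> p
step 2: stack=$ p <D> v <L>  input=p s v t p $  — expand <L> → p s
step 3: stack=$ p <D> v s p  input=p s v t p $  — match p
step 4: stack=$ p <D> v s  input=s v t p $  — match s
step 5: stack=$ p <D> v  input=v t p $  — match v
step 6: stack=$ p <D>  input=t p $  — expand <D> → t
step 7: stack=$ p t  input=t p $  — match t
Stack after step 7: $ p (top = p).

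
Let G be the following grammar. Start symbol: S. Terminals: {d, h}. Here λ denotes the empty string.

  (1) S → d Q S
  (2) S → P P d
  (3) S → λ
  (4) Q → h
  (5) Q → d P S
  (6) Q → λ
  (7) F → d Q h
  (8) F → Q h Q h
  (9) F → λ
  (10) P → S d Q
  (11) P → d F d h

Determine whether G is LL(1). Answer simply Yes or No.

No

FIRST(S) = {λ, d}
FIRST(Q) = {λ, d, h}
FIRST(F) = {λ, d, h}
FIRST(P) = {d}
FOLLOW(S) = {$, d, h}
FOLLOW(Q) = {$, d, h}
FOLLOW(F) = {d}
FOLLOW(P) = {$, d, h}
Cell M[F, d] receives both F → d Q h and F → Q h Q h and F → λ — the grammar is not LL(1).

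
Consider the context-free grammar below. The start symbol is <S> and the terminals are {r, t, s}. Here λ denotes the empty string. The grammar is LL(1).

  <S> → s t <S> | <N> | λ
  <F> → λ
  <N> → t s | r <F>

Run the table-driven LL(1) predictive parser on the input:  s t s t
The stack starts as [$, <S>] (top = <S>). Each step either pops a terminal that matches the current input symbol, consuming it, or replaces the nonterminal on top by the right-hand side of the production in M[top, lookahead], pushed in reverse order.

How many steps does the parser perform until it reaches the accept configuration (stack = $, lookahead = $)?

     Stack      Input      Action
  1  $ <S>      s t s t $  expand <S> → s t <S>
  2  $ <S> t s  s t s t $  match s
  3  $ <S> t    t s t $    match t
  4  $ <S>      s t $      expand <S> → s t <S>
  5  $ <S> t s  s t $      match s
  6  $ <S> t    t $        match t
  7  $ <S>      $          expand <S> → λ
Accept reached after 7 steps.

7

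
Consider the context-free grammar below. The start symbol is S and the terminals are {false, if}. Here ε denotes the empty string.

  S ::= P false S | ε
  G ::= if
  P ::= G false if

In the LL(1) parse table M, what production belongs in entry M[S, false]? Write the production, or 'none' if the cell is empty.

FIRST(G): from G::=if we get {if}. So FIRST(G) = {if}.
FIRST(P): from P::=G false if we get {if}. So FIRST(P) = {if}.
FIRST(S): from S::=P false S we get {if}; from S::=ε we get {ε}. So FIRST(S) = {ε, if}.
FOLLOW(S) includes $ since S is the start symbol.
FOLLOW(S): in S::=P false S, the suffix after S is empty (adds nothing new). Thus FOLLOW(S) = {$}.
For S ::= P false S: FIRST(P false S) = {if}, so it goes in M[S, t] for t ∈ {if}.
For S ::= ε: FIRST(ε) = {ε}, so it goes in M[S, t] for t ∈ {}; since ε ∈ FIRST, also for every t ∈ FOLLOW(S) = {$}.
None of these place a production in M[S, false].

none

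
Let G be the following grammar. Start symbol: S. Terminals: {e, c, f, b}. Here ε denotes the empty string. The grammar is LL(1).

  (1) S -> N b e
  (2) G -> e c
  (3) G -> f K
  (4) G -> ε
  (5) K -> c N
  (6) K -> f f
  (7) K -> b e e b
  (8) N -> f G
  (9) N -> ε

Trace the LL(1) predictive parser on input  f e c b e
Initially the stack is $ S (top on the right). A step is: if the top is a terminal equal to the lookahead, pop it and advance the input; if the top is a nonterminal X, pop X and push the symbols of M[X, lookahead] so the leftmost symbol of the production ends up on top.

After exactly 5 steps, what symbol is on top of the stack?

c

step 1: stack=$ S  input=f e c b e $  — expand S -> N b e
step 2: stack=$ e b N  input=f e c b e $  — expand N -> f G
step 3: stack=$ e b G f  input=f e c b e $  — match f
step 4: stack=$ e b G  input=e c b e $  — expand G -> e c
step 5: stack=$ e b c e  input=e c b e $  — match e
Stack after step 5: $ e b c (top = c).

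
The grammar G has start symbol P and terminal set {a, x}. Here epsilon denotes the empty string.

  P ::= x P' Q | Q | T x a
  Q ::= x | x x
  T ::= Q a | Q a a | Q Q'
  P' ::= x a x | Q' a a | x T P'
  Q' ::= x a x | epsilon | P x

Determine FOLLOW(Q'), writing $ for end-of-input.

{a, x}

FIRST(Q) = {x}
FIRST(T) = {x}  (via Q a, Q a a, Q Q')
FIRST(P) = {x}  (via Q, T x a)
FIRST(Q') = {epsilon, x}  (via P x)
FIRST(P') = {a, x}  (via Q' a a)
FOLLOW(P) includes $ since P is the start symbol.
FOLLOW(P): in Q'::=P x, P is followed by x with FIRST {x}. Thus FOLLOW(P) = {$, x}.
FOLLOW(T): in P::=T x a, T is followed by x a with FIRST {x}; in P'::=x T P', T is followed by P' with FIRST {a, x}. Thus FOLLOW(T) = {a, x}.
FOLLOW(Q): in P::=x P' Q, the suffix after Q is empty, so FOLLOW(Q) ⊇ FOLLOW(P) = {$, x}; in P::=Q, the suffix after Q is empty, so FOLLOW(Q) ⊇ FOLLOW(P) = {$, x}; in T::=Q a, Q is followed by a with FIRST {a}; in T::=Q a a, Q is followed by a a with FIRST {a}; in T::=Q Q', Q is followed by Q' with FIRST {epsilon, x}; in T::=Q Q', the suffix after Q is nullable, so FOLLOW(Q) ⊇ FOLLOW(T) = {a, x}. Thus FOLLOW(Q) = {$, a, x}.
FOLLOW(P'): in P::=x P' Q, P' is followed by Q with FIRST {x}; in P'::=x T P', the suffix after P' is empty (adds nothing new). Thus FOLLOW(P') = {x}.
FOLLOW(Q'): in T::=Q Q', the suffix after Q' is empty, so FOLLOW(Q') ⊇ FOLLOW(T) = {a, x}; in P'::=Q' a a, Q' is followed by a a with FIRST {a}. Thus FOLLOW(Q') = {a, x}.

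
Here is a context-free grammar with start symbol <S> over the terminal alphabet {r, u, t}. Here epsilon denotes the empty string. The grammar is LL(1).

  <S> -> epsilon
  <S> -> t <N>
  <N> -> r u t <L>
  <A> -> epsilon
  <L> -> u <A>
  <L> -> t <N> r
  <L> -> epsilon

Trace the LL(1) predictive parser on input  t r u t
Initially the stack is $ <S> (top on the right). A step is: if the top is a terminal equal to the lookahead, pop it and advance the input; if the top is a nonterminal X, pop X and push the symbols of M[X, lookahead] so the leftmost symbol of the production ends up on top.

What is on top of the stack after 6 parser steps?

step 1: stack=$ <S>  input=t r u t $  — expand <S> -> t <N>
step 2: stack=$ <N> t  input=t r u t $  — match t
step 3: stack=$ <N>  input=r u t $  — expand <N> -> r u t <L>
step 4: stack=$ <L> t u r  input=r u t $  — match r
step 5: stack=$ <L> t u  input=u t $  — match u
step 6: stack=$ <L> t  input=t $  — match t
Stack after step 6: $ <L> (top = <L>).

<L>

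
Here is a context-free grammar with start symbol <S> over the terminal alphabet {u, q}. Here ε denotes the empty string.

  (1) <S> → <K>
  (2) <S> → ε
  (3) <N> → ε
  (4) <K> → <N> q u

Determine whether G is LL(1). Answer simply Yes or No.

Yes

FIRST(<S>) = {ε, q}
FIRST(<N>) = {ε}
FIRST(<K>) = {q}
FOLLOW(<S>) = {$}
FOLLOW(<N>) = {q}
FOLLOW(<K>) = {$}
Each cell of M receives at most one production.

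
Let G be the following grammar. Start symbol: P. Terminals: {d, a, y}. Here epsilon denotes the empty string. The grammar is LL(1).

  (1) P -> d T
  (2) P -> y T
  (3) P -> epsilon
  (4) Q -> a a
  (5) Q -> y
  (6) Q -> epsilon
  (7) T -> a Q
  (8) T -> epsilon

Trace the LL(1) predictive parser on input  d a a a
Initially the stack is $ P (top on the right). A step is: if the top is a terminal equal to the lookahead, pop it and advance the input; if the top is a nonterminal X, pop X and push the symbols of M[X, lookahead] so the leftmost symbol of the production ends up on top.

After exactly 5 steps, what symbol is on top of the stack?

a

step 1: stack=$ P  input=d a a a $  — expand P -> d T
step 2: stack=$ T d  input=d a a a $  — match d
step 3: stack=$ T  input=a a a $  — expand T -> a Q
step 4: stack=$ Q a  input=a a a $  — match a
step 5: stack=$ Q  input=a a $  — expand Q -> a a
Stack after step 5: $ a a (top = a).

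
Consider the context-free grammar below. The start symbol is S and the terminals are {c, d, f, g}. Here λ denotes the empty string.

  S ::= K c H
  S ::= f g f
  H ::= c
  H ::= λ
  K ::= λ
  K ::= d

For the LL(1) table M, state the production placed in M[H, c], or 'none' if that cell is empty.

FIRST(H) = {λ, c}
FIRST(K) = {λ, d}
FIRST(S) = {c, d, f}  (via K c H)
FOLLOW(S) includes $ since S is the start symbol.
FOLLOW(S): S appears on no right-hand side. Thus FOLLOW(S) = {$}.
FOLLOW(H): in S::=K c H, the suffix after H is empty, so FOLLOW(H) ⊇ FOLLOW(S) = {$}. Thus FOLLOW(H) = {$}.
For H ::= c: FIRST(c) = {c}, so it goes in M[H, t] for t ∈ {c}.
For H ::= λ: FIRST(λ) = {λ}, so it goes in M[H, t] for t ∈ {}; since λ ∈ FIRST, also for every t ∈ FOLLOW(H) = {$}.

H ::= c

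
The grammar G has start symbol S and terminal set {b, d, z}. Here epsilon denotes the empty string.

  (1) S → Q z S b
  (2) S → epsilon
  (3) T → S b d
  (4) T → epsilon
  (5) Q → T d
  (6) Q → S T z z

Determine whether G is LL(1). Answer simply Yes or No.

FIRST(S) = {epsilon, b, d, z}
FIRST(T) = {epsilon, b, d, z}
FIRST(Q) = {b, d, z}
FOLLOW(S) = {$, b, d, z}
FOLLOW(T) = {d, z}
FOLLOW(Q) = {z}
Cell M[Q, b] receives both Q → T d and Q → S T z z — the grammar is not LL(1).

No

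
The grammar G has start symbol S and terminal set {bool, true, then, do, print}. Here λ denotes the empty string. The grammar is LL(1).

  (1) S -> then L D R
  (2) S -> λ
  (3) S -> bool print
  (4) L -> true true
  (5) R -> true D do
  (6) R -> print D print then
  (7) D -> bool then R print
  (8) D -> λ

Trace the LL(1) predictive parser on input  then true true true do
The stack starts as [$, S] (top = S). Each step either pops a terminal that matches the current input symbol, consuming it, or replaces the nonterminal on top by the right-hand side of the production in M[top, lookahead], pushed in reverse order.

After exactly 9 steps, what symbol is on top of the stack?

     Stack            Input                     Action
  1  $ S              then true true true do $  expand S -> then L D R
  2  $ R D L then     then true true true do $  match then
  3  $ R D L          true true true do $       expand L -> true true
  4  $ R D true true  true true true do $       match true
  5  $ R D true       true true do $            match true
  6  $ R D            true do $                 expand D -> λ
  7  $ R              true do $                 expand R -> true D do
  8  $ do D true      true do $                 match true
  9  $ do D           do $                      expand D -> λ
Stack after step 9: $ do (top = do).

do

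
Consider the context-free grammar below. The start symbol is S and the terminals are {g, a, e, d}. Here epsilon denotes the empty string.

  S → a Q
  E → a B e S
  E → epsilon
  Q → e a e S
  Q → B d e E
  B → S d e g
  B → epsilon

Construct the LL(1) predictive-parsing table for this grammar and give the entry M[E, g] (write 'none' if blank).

FIRST(S) = {a}
FIRST(E) = {epsilon, a}
FIRST(B) = {epsilon, a}  (via S d e g)
FIRST(Q) = {a, d, e}  (via B d e E)
FOLLOW(S) includes $ since S is the start symbol.
FOLLOW(Q): in S→a Q, the suffix after Q is empty, so FOLLOW(Q) ⊇ FOLLOW(S) = {$, d}. Thus FOLLOW(Q) = {$, d}.
FOLLOW(E): in Q→B d e E, the suffix after E is empty, so FOLLOW(E) ⊇ FOLLOW(Q) = {$, d}. Thus FOLLOW(E) = {$, d}.
For E → a B e S: FIRST(a B e S) = {a}, so it goes in M[E, t] for t ∈ {a}.
For E → epsilon: FIRST(epsilon) = {epsilon}, so it goes in M[E, t] for t ∈ {}; since epsilon ∈ FIRST, also for every t ∈ FOLLOW(E) = {$, d}.
None of these place a production in M[E, g].

none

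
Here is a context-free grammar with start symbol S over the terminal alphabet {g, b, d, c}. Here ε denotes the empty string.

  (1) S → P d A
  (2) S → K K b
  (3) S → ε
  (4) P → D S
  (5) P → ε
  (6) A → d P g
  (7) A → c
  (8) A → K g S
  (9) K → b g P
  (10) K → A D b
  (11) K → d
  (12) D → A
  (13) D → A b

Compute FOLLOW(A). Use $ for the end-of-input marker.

{$, b, c, d, g}

FIRST(S): from S→P d A we get {b, c, d}; from S→K K b we get {b, c, d}; from S→ε we get {ε}. So FIRST(S) = {ε, b, c, d}.
FIRST(P): from P→D S we get {b, c, d}; from P→ε we get {ε}. So FIRST(P) = {ε, b, c, d}.
FIRST(A): from A→d P g we get {d}; from A→c we get {c}; from A→K g S we get {b, c, d}. So FIRST(A) = {b, c, d}.
FIRST(K): from K→b g P we get {b}; from K→A D b we get {b, c, d}; from K→d we get {d}. So FIRST(K) = {b, c, d}.
FIRST(D): from D→A we get {b, c, d}; from D→A b we get {b, c, d}. So FIRST(D) = {b, c, d}.
FOLLOW(S) includes $ since S is the start symbol.
FOLLOW(K): in S→K K b (occurrence 1), K is followed by K b with FIRST {b, c, d}; in S→K K b (occurrence 2), K is followed by b with FIRST {b}; in A→K g S, K is followed by g S with FIRST {g}. Thus FOLLOW(K) = {b, c, d, g}.
FOLLOW(P): in S→P d A, P is followed by d A with FIRST {d}; in A→d P g, P is followed by g with FIRST {g}; in K→b g P, the suffix after P is empty, so FOLLOW(P) ⊇ FOLLOW(K) = {b, c, d, g}. Thus FOLLOW(P) = {b, c, d, g}.
FOLLOW(D): in P→D S, D is followed by S with FIRST {ε, b, c, d}; in P→D S, the suffix after D is nullable, so FOLLOW(D) ⊇ FOLLOW(P) = {b, c, d, g}; in K→A D b, D is followed by b with FIRST {b}. Thus FOLLOW(D) = {b, c, d, g}.
FOLLOW(S): in P→D S, the suffix after S is empty, so FOLLOW(S) ⊇ FOLLOW(P) = {b, c, d, g}; in A→K g S, the suffix after S is empty, so FOLLOW(S) ⊇ FOLLOW(A) = {$, b, c, d, g}. Thus FOLLOW(S) = {$, b, c, d, g}.
FOLLOW(A): in S→P d A, the suffix after A is empty, so FOLLOW(A) ⊇ FOLLOW(S) = {$, b, c, d, g}; in K→A D b, A is followed by D b with FIRST {b, c, d}; in D→A, the suffix after A is empty, so FOLLOW(A) ⊇ FOLLOW(D) = {b, c, d, g}; in D→A b, A is followed by b with FIRST {b}. Thus FOLLOW(A) = {$, b, c, d, g}.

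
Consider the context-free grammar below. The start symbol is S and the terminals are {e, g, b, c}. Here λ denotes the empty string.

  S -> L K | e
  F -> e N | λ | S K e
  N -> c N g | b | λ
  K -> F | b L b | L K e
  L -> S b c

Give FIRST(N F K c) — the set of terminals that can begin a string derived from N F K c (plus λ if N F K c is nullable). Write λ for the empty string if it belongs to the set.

{b, c, e}

FIRST(N) = {λ, b, c}
FIRST(S) = {e}  (via L K)
FIRST(F) = {λ, e}  (via S K e)
FIRST(L) = {e}  (via S b c)
FIRST(K) = {λ, b, e}  (via F, L K e)
FIRST(N F K c): take FIRST of each symbol in turn, carrying on past any symbol whose FIRST contains λ; result {b, c, e}.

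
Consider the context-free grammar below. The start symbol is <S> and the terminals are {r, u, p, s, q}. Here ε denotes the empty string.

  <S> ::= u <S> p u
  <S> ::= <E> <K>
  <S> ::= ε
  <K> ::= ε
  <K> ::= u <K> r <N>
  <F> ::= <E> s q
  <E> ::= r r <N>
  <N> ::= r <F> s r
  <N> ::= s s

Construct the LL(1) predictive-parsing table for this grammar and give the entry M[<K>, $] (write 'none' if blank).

FIRST(<K>) = {ε, u}
FIRST(<E>) = {r}
FIRST(<N>) = {r, s}
FIRST(<S>) = {ε, r, u}  (via <E> <K>)
FIRST(<F>) = {r}  (via <E> s q)
FOLLOW(<S>) includes $ since <S> is the start symbol.
FOLLOW(<S>): in <S>::=u <S> p u, <S> is followed by p u with FIRST {p}. Thus FOLLOW(<S>) = {$, p}.
FOLLOW(<K>): in <S>::=<E> <K>, the suffix after <K> is empty, so FOLLOW(<K>) ⊇ FOLLOW(<S>) = {$, p}; in <K>::=u <K> r <N>, <K> is followed by r <N> with FIRST {r}. Thus FOLLOW(<K>) = {$, p, r}.
For <K> ::= ε: FIRST(ε) = {ε}, so it goes in M[<K>, t] for t ∈ {}; since ε ∈ FIRST, also for every t ∈ FOLLOW(<K>) = {$, p, r}.
For <K> ::= u <K> r <N>: FIRST(u <K> r <N>) = {u}, so it goes in M[<K>, t] for t ∈ {u}.

<K> ::= ε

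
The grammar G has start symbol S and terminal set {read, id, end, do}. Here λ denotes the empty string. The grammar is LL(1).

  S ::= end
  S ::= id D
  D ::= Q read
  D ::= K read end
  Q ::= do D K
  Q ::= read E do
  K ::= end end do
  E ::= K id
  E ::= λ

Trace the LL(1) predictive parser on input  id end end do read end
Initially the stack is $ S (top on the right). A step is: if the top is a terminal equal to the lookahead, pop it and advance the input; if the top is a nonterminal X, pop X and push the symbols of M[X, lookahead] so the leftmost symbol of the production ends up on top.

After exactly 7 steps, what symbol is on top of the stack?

read

     Stack                  Input                     Action
  1  $ S                    id end end do read end $  expand S ::= id D
  2  $ D id                 id end end do read end $  match id
  3  $ D                    end end do read end $     expand D ::= K read end
  4  $ end read K           end end do read end $     expand K ::= end end do
  5  $ end read do end end  end end do read end $     match end
  6  $ end read do end      end do read end $         match end
  7  $ end read do          do read end $             match do
Stack after step 7: $ end read (top = read).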